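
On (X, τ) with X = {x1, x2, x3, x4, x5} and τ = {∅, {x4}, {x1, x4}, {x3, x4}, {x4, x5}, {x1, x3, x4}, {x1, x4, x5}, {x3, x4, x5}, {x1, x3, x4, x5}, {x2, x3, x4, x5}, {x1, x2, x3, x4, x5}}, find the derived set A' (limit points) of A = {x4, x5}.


A' = {x1, x2, x3, x5}

For each x ∈ X, list the open sets U ∈ τ with x ∈ U, then check whether U ∩ (A ∖ {x}) ≠ ∅ for every such U.
  x = x1: opens ∋ x are {x1, x4}, {x1, x3, x4}, {x1, x4, x5}, {x1, x3, x4, x5}, {x1, x2, x3, x4, x5}; each meets A ∖ {x1}, so x IS a limit point.
  x = x2: opens ∋ x are {x2, x3, x4, x5}, {x1, x2, x3, x4, x5}; each meets A ∖ {x2}, so x IS a limit point.
  x = x3: opens ∋ x are {x3, x4}, {x1, x3, x4}, {x3, x4, x5}, {x1, x3, x4, x5}, {x2, x3, x4, x5}, {x1, x2, x3, x4, x5}; each meets A ∖ {x3}, so x IS a limit point.
  x = x4: open {x4} ∋ x has {x4} ∩ (A ∖ {x4}) = ∅, so x is NOT a limit point.
  x = x5: opens ∋ x are {x4, x5}, {x1, x4, x5}, {x3, x4, x5}, {x1, x3, x4, x5}, {x2, x3, x4, x5}, {x1, x2, x3, x4, x5}; each meets A ∖ {x5}, so x IS a limit point.
Collecting: A' = {x1, x2, x3, x5}.


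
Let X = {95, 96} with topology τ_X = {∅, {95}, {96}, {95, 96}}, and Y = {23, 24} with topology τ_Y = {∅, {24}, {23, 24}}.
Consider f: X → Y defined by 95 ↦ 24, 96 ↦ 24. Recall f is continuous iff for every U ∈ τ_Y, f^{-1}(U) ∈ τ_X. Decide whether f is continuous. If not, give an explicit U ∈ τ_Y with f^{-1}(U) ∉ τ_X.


f IS continuous.

Compute f^{-1}(U) for each U ∈ τ_Y:
  U = ∅: f^{-1}(U) = ∅ ∈ τ_X ✓.
  U = {24}: f^{-1}(U) = {95, 96} ∈ τ_X ✓.
  U = {23, 24}: f^{-1}(U) = {95, 96} ∈ τ_X ✓.
Every preimage lies in τ_X, so f IS continuous.


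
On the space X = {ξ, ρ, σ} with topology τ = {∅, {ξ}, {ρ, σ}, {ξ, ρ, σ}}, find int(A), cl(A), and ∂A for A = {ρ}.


int(A) = ∅, cl(A) = {ρ, σ}, ∂A = {ρ, σ}.

Closed sets in (X, τ) are complements of opens:
  closed(X, τ) = {∅, {ξ}, {ρ, σ}, {ξ, ρ, σ}}.
int(A) = ⋃ {U ∈ τ : U ⊆ A}. Opens contained in A: ∅.
Taking the union of these: int(A) = ∅.
cl(A) = ⋂ {C closed : A ⊆ C}. Closed sets containing A: {ρ, σ}, {ξ, ρ, σ}.
Intersecting these: cl(A) = {ρ, σ}.
∂A = cl(A) ∖ int(A) = {ρ, σ} ∖ ∅ = {ρ, σ}.


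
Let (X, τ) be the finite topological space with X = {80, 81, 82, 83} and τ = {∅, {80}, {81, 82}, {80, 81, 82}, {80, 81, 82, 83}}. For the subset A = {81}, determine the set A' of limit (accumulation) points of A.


A' = {82, 83}

For each x ∈ X, list the open sets U ∈ τ with x ∈ U, then check whether U ∩ (A ∖ {x}) ≠ ∅ for every such U.
  x = 80: open {80} ∋ x has {80} ∩ (A ∖ {80}) = ∅, so x is NOT a limit point.
  x = 81: open {81, 82} ∋ x has {81, 82} ∩ (A ∖ {81}) = ∅, so x is NOT a limit point.
  x = 82: opens ∋ x are {81, 82}, {80, 81, 82}, {80, 81, 82, 83}; each meets A ∖ {82}, so x IS a limit point.
  x = 83: opens ∋ x are {80, 81, 82, 83}; each meets A ∖ {83}, so x IS a limit point.
Collecting: A' = {82, 83}.


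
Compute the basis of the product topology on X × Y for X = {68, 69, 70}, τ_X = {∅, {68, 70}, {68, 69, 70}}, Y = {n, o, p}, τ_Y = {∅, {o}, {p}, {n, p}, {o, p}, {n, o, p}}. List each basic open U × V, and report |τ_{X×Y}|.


Basis B = {∅ × ∅, {68, 70} × {o}, {68, 70} × {p}, {68, 69, 70} × {o}, {68, 69, 70} × {p}, {68, 70} × {n, p}, {68, 70} × {o, p}, {68, 70} × {n, o, p}, {68, 69, 70} × {n, p}, {68, 69, 70} × {o, p}, {68, 69, 70} × {n, o, p}}; |τ_{X×Y}| = 18.

Enumerate products U × V with U ∈ τ_X, V ∈ τ_Y (deduplicated):
  ∅ × ∅ = {} (∅)
  {68, 70} × {o} = {(68,o), (70,o)}
  {68, 70} × {p} = {(68,p), (70,p)}
  {68, 69, 70} × {o} = {(68,o), (69,o), (70,o)}
  {68, 69, 70} × {p} = {(68,p), (69,p), (70,p)}
  {68, 70} × {n, p} = {(68,n), (68,p), (70,n), (70,p)}
  {68, 70} × {o, p} = {(68,o), (68,p), (70,o), (70,p)}
  {68, 70} × {n, o, p} = {(68,n), (68,o), (68,p), (70,n), (70,o), (70,p)}
  {68, 69, 70} × {n, p} = {(68,n), (68,p), (69,n), (69,p), (70,n), (70,p)}
  {68, 69, 70} × {o, p} = {(68,o), (68,p), (69,o), (69,p), (70,o), (70,p)}
  {68, 69, 70} × {n, o, p} = {(68,n), (68,o), (68,p), (69,n), (69,o), (69,p), (70,n), (70,o), (70,p)}
These 11 distinct sets form the basis B.
Close under arbitrary unions to get τ_{X×Y}; counting gives |τ_{X×Y}| = 18.


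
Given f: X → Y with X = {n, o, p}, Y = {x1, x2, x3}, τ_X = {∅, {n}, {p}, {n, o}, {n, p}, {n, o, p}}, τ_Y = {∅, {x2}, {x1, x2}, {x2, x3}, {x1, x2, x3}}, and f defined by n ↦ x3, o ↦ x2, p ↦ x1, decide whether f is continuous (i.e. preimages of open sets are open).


f is NOT continuous.

Compute f^{-1}(U) for each U ∈ τ_Y:
  U = ∅: f^{-1}(U) = ∅ ∈ τ_X ✓.
  U = {x2}: f^{-1}(U) = {o} ∉ τ_X ✗.
  U = {x1, x2}: f^{-1}(U) = {o, p} ∉ τ_X ✗.
  U = {x2, x3}: f^{-1}(U) = {n, o} ∈ τ_X ✓.
  U = {x1, x2, x3}: f^{-1}(U) = {n, o, p} ∈ τ_X ✓.
Found U = {x2} with f^{-1}(U) = {o} not in τ_X. Therefore f is NOT continuous.


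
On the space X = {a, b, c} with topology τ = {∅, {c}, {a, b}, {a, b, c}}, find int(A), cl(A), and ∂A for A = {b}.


int(A) = ∅, cl(A) = {a, b}, ∂A = {a, b}.

Closed sets in (X, τ) are complements of opens:
  closed(X, τ) = {∅, {c}, {a, b}, {a, b, c}}.
int(A) = ⋃ {U ∈ τ : U ⊆ A}. Opens contained in A: ∅.
Taking the union of these: int(A) = ∅.
cl(A) = ⋂ {C closed : A ⊆ C}. Closed sets containing A: {a, b}, {a, b, c}.
Intersecting these: cl(A) = {a, b}.
∂A = cl(A) ∖ int(A) = {a, b} ∖ ∅ = {a, b}.


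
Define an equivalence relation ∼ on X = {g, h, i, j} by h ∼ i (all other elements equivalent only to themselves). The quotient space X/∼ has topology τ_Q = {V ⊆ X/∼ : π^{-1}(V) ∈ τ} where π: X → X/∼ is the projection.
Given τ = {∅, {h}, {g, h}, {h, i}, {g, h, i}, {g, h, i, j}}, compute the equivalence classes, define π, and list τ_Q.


X/∼ = {[g], [h=i], [j]}; |τ_Q| = 4.

Equivalence classes: [g], [h=i], [j].
Quotient map π: X → X/∼ sends g ↦ [g], h ↦ [h=i], i ↦ [h=i], j ↦ [j].
For each subset V ⊆ X/∼, compute π^{-1}(V) ⊆ X and check whether π^{-1}(V) ∈ τ. V is open in τ_Q iff π^{-1}(V) ∈ τ.
  V = {}: π^{-1}(V) = ∅ ∈ τ ✓.
  V = {[g]}: π^{-1}(V) = {g} ∉ τ ✗.
  V = {[h=i]}: π^{-1}(V) = {h, i} ∈ τ ✓.
  V = {[g], [h=i]}: π^{-1}(V) = {g, h, i} ∈ τ ✓.
  V = {[j]}: π^{-1}(V) = {j} ∉ τ ✗.
  V = {[g], [j]}: π^{-1}(V) = {g, j} ∉ τ ✗.
  V = {[h=i], [j]}: π^{-1}(V) = {h, i, j} ∉ τ ✗.
  V = {[g], [h=i], [j]}: π^{-1}(V) = {g, h, i, j} ∈ τ ✓.
Open sets in the quotient: τ_Q = {{}, {[h=i]}, {[g], [h=i]}, {[g], [h=i], [j]}} (4 elements).


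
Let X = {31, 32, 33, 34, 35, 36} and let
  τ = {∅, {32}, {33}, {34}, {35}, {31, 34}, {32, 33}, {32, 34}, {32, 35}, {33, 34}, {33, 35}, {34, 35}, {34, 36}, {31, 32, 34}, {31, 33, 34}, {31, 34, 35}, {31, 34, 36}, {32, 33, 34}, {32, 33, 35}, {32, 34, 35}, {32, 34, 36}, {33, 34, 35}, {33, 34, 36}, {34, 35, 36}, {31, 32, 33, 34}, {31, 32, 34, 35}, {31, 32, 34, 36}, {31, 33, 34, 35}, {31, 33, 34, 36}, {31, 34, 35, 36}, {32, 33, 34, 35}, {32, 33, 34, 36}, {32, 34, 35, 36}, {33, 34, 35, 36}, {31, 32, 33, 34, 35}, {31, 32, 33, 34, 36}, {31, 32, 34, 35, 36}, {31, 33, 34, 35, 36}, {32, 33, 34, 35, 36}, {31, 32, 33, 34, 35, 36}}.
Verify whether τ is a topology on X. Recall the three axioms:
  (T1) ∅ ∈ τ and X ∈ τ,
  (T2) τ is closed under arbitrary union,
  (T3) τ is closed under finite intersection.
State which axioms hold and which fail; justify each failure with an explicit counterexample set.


τ IS a topology on X.

Axiom (T1): ∅ ∈ τ? Yes; X ∈ τ? Yes.
Axiom (T2/T3): check pairwise unions and intersections of members of τ.
All pairwise intersections and unions checked — each lies in τ. Therefore τ satisfies (T1), (T2), (T3): it IS a topology on X.


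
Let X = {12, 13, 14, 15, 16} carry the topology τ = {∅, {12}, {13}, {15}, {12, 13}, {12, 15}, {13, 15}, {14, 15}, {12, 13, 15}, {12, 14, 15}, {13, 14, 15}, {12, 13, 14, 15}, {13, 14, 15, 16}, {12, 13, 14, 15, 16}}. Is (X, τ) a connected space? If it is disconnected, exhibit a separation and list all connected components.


(X, τ) is disconnected; components = [{12}, {13, 14, 15, 16}].

Find clopen sets (U ∈ τ with X ∖ U ∈ τ):
  U = ∅, X ∖ U = {12, 13, 14, 15, 16} — both open, so U is clopen.
  U = {12}, X ∖ U = {13, 14, 15, 16} — both open, so U is clopen.
  U = {13, 14, 15, 16}, X ∖ U = {12} — both open, so U is clopen.
  U = {12, 13, 14, 15, 16}, X ∖ U = ∅ — both open, so U is clopen.
Nontrivial clopen(s) exist: e.g. {13, 14, 15, 16}. So (X, τ) is disconnected.
Compute connected components by grouping points that agree on all clopens:
  component: {12}
  component: {13, 14, 15, 16}


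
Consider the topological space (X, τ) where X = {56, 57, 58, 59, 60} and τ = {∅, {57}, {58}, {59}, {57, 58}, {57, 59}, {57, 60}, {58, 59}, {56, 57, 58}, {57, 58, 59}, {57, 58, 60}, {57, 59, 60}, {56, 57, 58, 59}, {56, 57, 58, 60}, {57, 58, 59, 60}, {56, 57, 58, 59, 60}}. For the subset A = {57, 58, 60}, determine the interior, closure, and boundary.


int(A) = {57, 58, 60}, cl(A) = {56, 57, 58, 60}, ∂A = {56}.

Closed sets in (X, τ) are complements of opens:
  closed(X, τ) = {∅, {56}, {59}, {60}, {56, 58}, {56, 59}, {56, 60}, {59, 60}, {56, 57, 60}, {56, 58, 59}, {56, 58, 60}, {56, 59, 60}, {56, 57, 58, 60}, {56, 57, 59, 60}, {56, 58, 59, 60}, {56, 57, 58, 59, 60}}.
int(A) = ⋃ {U ∈ τ : U ⊆ A}. Opens contained in A: ∅, {57}, {58}, {57, 58}, {57, 60}, {57, 58, 60}.
Taking the union of these: int(A) = {57, 58, 60}.
cl(A) = ⋂ {C closed : A ⊆ C}. Closed sets containing A: {56, 57, 58, 60}, {56, 57, 58, 59, 60}.
Intersecting these: cl(A) = {56, 57, 58, 60}.
∂A = cl(A) ∖ int(A) = {56, 57, 58, 60} ∖ {57, 58, 60} = {56}.


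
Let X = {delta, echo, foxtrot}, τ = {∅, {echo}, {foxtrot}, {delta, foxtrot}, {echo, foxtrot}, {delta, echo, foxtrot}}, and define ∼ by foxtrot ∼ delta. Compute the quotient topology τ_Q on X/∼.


X/∼ = {[delta=foxtrot], [echo]}; |τ_Q| = 4.

Equivalence classes: [delta=foxtrot], [echo].
Quotient map π: X → X/∼ sends delta ↦ [delta=foxtrot], echo ↦ [echo], foxtrot ↦ [delta=foxtrot].
For each subset V ⊆ X/∼, compute π^{-1}(V) ⊆ X and check whether π^{-1}(V) ∈ τ. V is open in τ_Q iff π^{-1}(V) ∈ τ.
  V = {}: π^{-1}(V) = ∅ ∈ τ ✓.
  V = {[delta=foxtrot]}: π^{-1}(V) = {delta, foxtrot} ∈ τ ✓.
  V = {[echo]}: π^{-1}(V) = {echo} ∈ τ ✓.
  V = {[delta=foxtrot], [echo]}: π^{-1}(V) = {delta, echo, foxtrot} ∈ τ ✓.
Open sets in the quotient: τ_Q = {{}, {[delta=foxtrot]}, {[echo]}, {[delta=foxtrot], [echo]}} (4 elements).


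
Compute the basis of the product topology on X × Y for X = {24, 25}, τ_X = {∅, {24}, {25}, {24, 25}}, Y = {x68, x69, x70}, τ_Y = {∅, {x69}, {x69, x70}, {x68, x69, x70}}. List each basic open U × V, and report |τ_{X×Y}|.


Basis B = {∅ × ∅, {24} × {x69}, {25} × {x69}, {24} × {x69, x70}, {24, 25} × {x69}, {25} × {x69, x70}, {24} × {x68, x69, x70}, {25} × {x68, x69, x70}, {24, 25} × {x69, x70}, {24, 25} × {x68, x69, x70}}; |τ_{X×Y}| = 16.

Enumerate products U × V with U ∈ τ_X, V ∈ τ_Y (deduplicated):
  ∅ × ∅ = {} (∅)
  {24} × {x69} = {(24,x69)}
  {25} × {x69} = {(25,x69)}
  {24} × {x69, x70} = {(24,x69), (24,x70)}
  {24, 25} × {x69} = {(24,x69), (25,x69)}
  {25} × {x69, x70} = {(25,x69), (25,x70)}
  {24} × {x68, x69, x70} = {(24,x68), (24,x69), (24,x70)}
  {25} × {x68, x69, x70} = {(25,x68), (25,x69), (25,x70)}
  {24, 25} × {x69, x70} = {(24,x69), (24,x70), (25,x69), (25,x70)}
  {24, 25} × {x68, x69, x70} = {(24,x68), (24,x69), (24,x70), (25,x68), (25,x69), (25,x70)}
These 10 distinct sets form the basis B.
Close under arbitrary unions to get τ_{X×Y}; counting gives |τ_{X×Y}| = 16.


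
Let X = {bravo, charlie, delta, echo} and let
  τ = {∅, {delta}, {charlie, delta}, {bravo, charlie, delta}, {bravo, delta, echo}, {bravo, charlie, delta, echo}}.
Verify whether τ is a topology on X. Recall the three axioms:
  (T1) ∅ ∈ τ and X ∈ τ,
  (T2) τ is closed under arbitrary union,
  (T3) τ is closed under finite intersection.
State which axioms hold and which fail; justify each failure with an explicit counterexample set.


τ is NOT a topology on X.

Axiom (T1): ∅ ∈ τ? Yes; X ∈ τ? Yes.
Axiom (T2/T3): check pairwise unions and intersections of members of τ.
Counterexample for (T3): {bravo, charlie, delta} ∩ {bravo, delta, echo} = {bravo, delta} ∉ τ. Therefore τ is NOT a topology.


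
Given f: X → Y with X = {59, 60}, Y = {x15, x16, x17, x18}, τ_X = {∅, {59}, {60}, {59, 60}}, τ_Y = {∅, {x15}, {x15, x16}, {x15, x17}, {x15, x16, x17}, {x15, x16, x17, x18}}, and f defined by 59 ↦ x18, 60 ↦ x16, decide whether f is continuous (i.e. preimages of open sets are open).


f IS continuous.

Compute f^{-1}(U) for each U ∈ τ_Y:
  U = ∅: f^{-1}(U) = ∅ ∈ τ_X ✓.
  U = {x15}: f^{-1}(U) = ∅ ∈ τ_X ✓.
  U = {x15, x16}: f^{-1}(U) = {60} ∈ τ_X ✓.
  U = {x15, x17}: f^{-1}(U) = ∅ ∈ τ_X ✓.
  U = {x15, x16, x17}: f^{-1}(U) = {60} ∈ τ_X ✓.
  U = {x15, x16, x17, x18}: f^{-1}(U) = {59, 60} ∈ τ_X ✓.
Every preimage lies in τ_X, so f IS continuous.


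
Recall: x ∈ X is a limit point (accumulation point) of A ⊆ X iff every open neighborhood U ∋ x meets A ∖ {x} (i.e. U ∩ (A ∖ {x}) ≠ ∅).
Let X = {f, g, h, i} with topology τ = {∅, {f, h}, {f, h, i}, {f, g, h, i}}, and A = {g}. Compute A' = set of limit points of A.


A' = ∅

For each x ∈ X, list the open sets U ∈ τ with x ∈ U, then check whether U ∩ (A ∖ {x}) ≠ ∅ for every such U.
  x = f: open {f, h} ∋ x has {f, h} ∩ (A ∖ {f}) = ∅, so x is NOT a limit point.
  x = g: open {f, g, h, i} ∋ x has {f, g, h, i} ∩ (A ∖ {g}) = ∅, so x is NOT a limit point.
  x = h: open {f, h} ∋ x has {f, h} ∩ (A ∖ {h}) = ∅, so x is NOT a limit point.
  x = i: open {f, h, i} ∋ x has {f, h, i} ∩ (A ∖ {i}) = ∅, so x is NOT a limit point.
Collecting: A' = ∅.


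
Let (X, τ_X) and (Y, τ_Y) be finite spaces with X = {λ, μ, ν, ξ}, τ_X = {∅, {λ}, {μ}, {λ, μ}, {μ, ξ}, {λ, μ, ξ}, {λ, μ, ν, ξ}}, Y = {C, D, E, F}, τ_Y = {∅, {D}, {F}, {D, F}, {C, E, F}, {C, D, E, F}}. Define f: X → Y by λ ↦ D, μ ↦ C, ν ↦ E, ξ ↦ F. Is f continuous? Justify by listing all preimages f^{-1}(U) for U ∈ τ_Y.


f is NOT continuous.

Compute f^{-1}(U) for each U ∈ τ_Y:
  U = ∅: f^{-1}(U) = ∅ ∈ τ_X ✓.
  U = {D}: f^{-1}(U) = {λ} ∈ τ_X ✓.
  U = {F}: f^{-1}(U) = {ξ} ∉ τ_X ✗.
  U = {D, F}: f^{-1}(U) = {λ, ξ} ∉ τ_X ✗.
  U = {C, E, F}: f^{-1}(U) = {μ, ν, ξ} ∉ τ_X ✗.
  U = {C, D, E, F}: f^{-1}(U) = {λ, μ, ν, ξ} ∈ τ_X ✓.
Found U = {F} with f^{-1}(U) = {ξ} not in τ_X. Therefore f is NOT continuous.


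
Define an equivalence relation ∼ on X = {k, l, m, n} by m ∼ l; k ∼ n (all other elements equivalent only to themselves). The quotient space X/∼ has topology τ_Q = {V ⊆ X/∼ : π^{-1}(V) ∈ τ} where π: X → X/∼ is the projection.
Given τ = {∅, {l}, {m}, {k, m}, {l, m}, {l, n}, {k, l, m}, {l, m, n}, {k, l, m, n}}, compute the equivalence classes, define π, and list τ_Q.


X/∼ = {[k=n], [l=m]}; |τ_Q| = 3.

Equivalence classes: [k=n], [l=m].
Quotient map π: X → X/∼ sends k ↦ [k=n], l ↦ [l=m], m ↦ [l=m], n ↦ [k=n].
For each subset V ⊆ X/∼, compute π^{-1}(V) ⊆ X and check whether π^{-1}(V) ∈ τ. V is open in τ_Q iff π^{-1}(V) ∈ τ.
  V = {}: π^{-1}(V) = ∅ ∈ τ ✓.
  V = {[k=n]}: π^{-1}(V) = {k, n} ∉ τ ✗.
  V = {[l=m]}: π^{-1}(V) = {l, m} ∈ τ ✓.
  V = {[k=n], [l=m]}: π^{-1}(V) = {k, l, m, n} ∈ τ ✓.
Open sets in the quotient: τ_Q = {{}, {[l=m]}, {[k=n], [l=m]}} (3 elements).


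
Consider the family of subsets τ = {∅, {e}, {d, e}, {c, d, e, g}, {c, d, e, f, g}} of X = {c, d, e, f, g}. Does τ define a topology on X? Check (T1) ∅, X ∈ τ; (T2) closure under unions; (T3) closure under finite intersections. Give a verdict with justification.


τ IS a topology on X.

Axiom (T1): ∅ ∈ τ? Yes; X ∈ τ? Yes.
Axiom (T2/T3): check pairwise unions and intersections of members of τ.
All pairwise intersections and unions checked — each lies in τ. Therefore τ satisfies (T1), (T2), (T3): it IS a topology on X.


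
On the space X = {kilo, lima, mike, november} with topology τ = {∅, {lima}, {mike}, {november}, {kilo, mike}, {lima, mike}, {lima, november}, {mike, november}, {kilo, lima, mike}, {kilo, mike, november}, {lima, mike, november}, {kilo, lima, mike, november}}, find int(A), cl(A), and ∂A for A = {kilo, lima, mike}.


int(A) = {kilo, lima, mike}, cl(A) = {kilo, lima, mike}, ∂A = ∅.

Closed sets in (X, τ) are complements of opens:
  closed(X, τ) = {∅, {kilo}, {lima}, {november}, {kilo, lima}, {kilo, mike}, {kilo, november}, {lima, november}, {kilo, lima, mike}, {kilo, lima, november}, {kilo, mike, november}, {kilo, lima, mike, november}}.
int(A) = ⋃ {U ∈ τ : U ⊆ A}. Opens contained in A: ∅, {lima}, {mike}, {kilo, mike}, {lima, mike}, {kilo, lima, mike}.
Taking the union of these: int(A) = {kilo, lima, mike}.
cl(A) = ⋂ {C closed : A ⊆ C}. Closed sets containing A: {kilo, lima, mike}, {kilo, lima, mike, november}.
Intersecting these: cl(A) = {kilo, lima, mike}.
∂A = cl(A) ∖ int(A) = {kilo, lima, mike} ∖ {kilo, lima, mike} = ∅.


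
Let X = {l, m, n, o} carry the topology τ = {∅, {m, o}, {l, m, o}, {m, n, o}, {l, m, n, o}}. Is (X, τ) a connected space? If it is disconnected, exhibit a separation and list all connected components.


(X, τ) is connected.

Find clopen sets (U ∈ τ with X ∖ U ∈ τ):
  U = ∅, X ∖ U = {l, m, n, o} — both open, so U is clopen.
  U = {l, m, n, o}, X ∖ U = ∅ — both open, so U is clopen.
Only trivial clopens (∅ and X) exist, so (X, τ) is connected.
Compute connected components by grouping points that agree on all clopens:
  component: {l, m, n, o}


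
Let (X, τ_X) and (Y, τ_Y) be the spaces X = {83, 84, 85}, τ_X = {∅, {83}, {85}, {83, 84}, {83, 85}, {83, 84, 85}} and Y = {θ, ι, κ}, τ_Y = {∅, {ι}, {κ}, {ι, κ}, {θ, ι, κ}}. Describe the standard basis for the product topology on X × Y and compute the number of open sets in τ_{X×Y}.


Basis B = {∅ × ∅, {83} × {ι}, {83} × {κ}, {85} × {ι}, {85} × {κ}, {83} × {ι, κ}, {83, 84} × {ι}, {83, 85} × {ι}, {83, 84} × {κ}, {83, 85} × {κ}, {85} × {ι, κ}, {83} × {θ, ι, κ}, {83, 84, 85} × {ι}, {83, 84, 85} × {κ}, {85} × {θ, ι, κ}, {83, 84} × {ι, κ}, {83, 85} × {ι, κ}, {83, 84} × {θ, ι, κ}, {83, 85} × {θ, ι, κ}, {83, 84, 85} × {ι, κ}, {83, 84, 85} × {θ, ι, κ}}; |τ_{X×Y}| = 70.

Enumerate products U × V with U ∈ τ_X, V ∈ τ_Y (deduplicated):
  ∅ × ∅ = {} (∅)
  {83} × {ι} = {(83,ι)}
  {83} × {κ} = {(83,κ)}
  {85} × {ι} = {(85,ι)}
  {85} × {κ} = {(85,κ)}
  {83} × {ι, κ} = {(83,ι), (83,κ)}
  {83, 84} × {ι} = {(83,ι), (84,ι)}
  {83, 85} × {ι} = {(83,ι), (85,ι)}
  {83, 84} × {κ} = {(83,κ), (84,κ)}
  {83, 85} × {κ} = {(83,κ), (85,κ)}
  {85} × {ι, κ} = {(85,ι), (85,κ)}
  {83} × {θ, ι, κ} = {(83,θ), (83,ι), (83,κ)}
  {83, 84, 85} × {ι} = {(83,ι), (84,ι), (85,ι)}
  {83, 84, 85} × {κ} = {(83,κ), (84,κ), (85,κ)}
  {85} × {θ, ι, κ} = {(85,θ), (85,ι), (85,κ)}
  {83, 84} × {ι, κ} = {(83,ι), (83,κ), (84,ι), (84,κ)}
  {83, 85} × {ι, κ} = {(83,ι), (83,κ), (85,ι), (85,κ)}
  {83, 84} × {θ, ι, κ} = {(83,θ), (83,ι), (83,κ), (84,θ), (84,ι), (84,κ)}
  {83, 85} × {θ, ι, κ} = {(83,θ), (83,ι), (83,κ), (85,θ), (85,ι), (85,κ)}
  {83, 84, 85} × {ι, κ} = {(83,ι), (83,κ), (84,ι), (84,κ), (85,ι), (85,κ)}
  {83, 84, 85} × {θ, ι, κ} = {(83,θ), (83,ι), (83,κ), (84,θ), (84,ι), (84,κ), (85,θ), (85,ι), (85,κ)}
These 21 distinct sets form the basis B.
Close under arbitrary unions to get τ_{X×Y}; counting gives |τ_{X×Y}| = 70.


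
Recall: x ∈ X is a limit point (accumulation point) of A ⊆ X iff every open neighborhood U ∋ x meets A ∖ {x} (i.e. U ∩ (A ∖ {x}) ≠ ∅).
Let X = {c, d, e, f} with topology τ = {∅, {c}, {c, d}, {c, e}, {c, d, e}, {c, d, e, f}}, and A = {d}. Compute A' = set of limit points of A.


A' = {f}

For each x ∈ X, list the open sets U ∈ τ with x ∈ U, then check whether U ∩ (A ∖ {x}) ≠ ∅ for every such U.
  x = c: open {c} ∋ x has {c} ∩ (A ∖ {c}) = ∅, so x is NOT a limit point.
  x = d: open {c, d} ∋ x has {c, d} ∩ (A ∖ {d}) = ∅, so x is NOT a limit point.
  x = e: open {c, e} ∋ x has {c, e} ∩ (A ∖ {e}) = ∅, so x is NOT a limit point.
  x = f: opens ∋ x are {c, d, e, f}; each meets A ∖ {f}, so x IS a limit point.
Collecting: A' = {f}.


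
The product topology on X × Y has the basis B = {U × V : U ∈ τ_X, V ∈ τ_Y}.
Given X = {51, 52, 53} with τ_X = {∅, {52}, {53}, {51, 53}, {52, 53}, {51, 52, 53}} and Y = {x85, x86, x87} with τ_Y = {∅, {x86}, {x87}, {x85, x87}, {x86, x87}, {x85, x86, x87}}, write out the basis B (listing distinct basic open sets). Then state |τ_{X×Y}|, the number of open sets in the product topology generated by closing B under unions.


Basis B = {∅ × ∅, {52} × {x86}, {52} × {x87}, {53} × {x86}, {53} × {x87}, {51, 53} × {x86}, {51, 53} × {x87}, {52} × {x85, x87}, {52} × {x86, x87}, {52, 53} × {x86}, {52, 53} × {x87}, {53} × {x85, x87}, {53} × {x86, x87}, {51, 52, 53} × {x86}, {51, 52, 53} × {x87}, {52} × {x85, x86, x87}, {53} × {x85, x86, x87}, {51, 53} × {x85, x87}, {51, 53} × {x86, x87}, {52, 53} × {x85, x87}, {52, 53} × {x86, x87}, {51, 53} × {x85, x86, x87}, {51, 52, 53} × {x85, x87}, {51, 52, 53} × {x86, x87}, {52, 53} × {x85, x86, x87}, {51, 52, 53} × {x85, x86, x87}}; |τ_{X×Y}| = 108.

Enumerate products U × V with U ∈ τ_X, V ∈ τ_Y (deduplicated):
  ∅ × ∅ = {} (∅)
  {52} × {x86} = {(52,x86)}
  {52} × {x87} = {(52,x87)}
  {53} × {x86} = {(53,x86)}
  {53} × {x87} = {(53,x87)}
  {51, 53} × {x86} = {(51,x86), (53,x86)}
  {51, 53} × {x87} = {(51,x87), (53,x87)}
  {52} × {x85, x87} = {(52,x85), (52,x87)}
  {52} × {x86, x87} = {(52,x86), (52,x87)}
  {52, 53} × {x86} = {(52,x86), (53,x86)}
  {52, 53} × {x87} = {(52,x87), (53,x87)}
  {53} × {x85, x87} = {(53,x85), (53,x87)}
  {53} × {x86, x87} = {(53,x86), (53,x87)}
  {51, 52, 53} × {x86} = {(51,x86), (52,x86), (53,x86)}
  {51, 52, 53} × {x87} = {(51,x87), (52,x87), (53,x87)}
  {52} × {x85, x86, x87} = {(52,x85), (52,x86), (52,x87)}
  {53} × {x85, x86, x87} = {(53,x85), (53,x86), (53,x87)}
  {51, 53} × {x85, x87} = {(51,x85), (51,x87), (53,x85), (53,x87)}
  {51, 53} × {x86, x87} = {(51,x86), (51,x87), (53,x86), (53,x87)}
  {52, 53} × {x85, x87} = {(52,x85), (52,x87), (53,x85), (53,x87)}
  {52, 53} × {x86, x87} = {(52,x86), (52,x87), (53,x86), (53,x87)}
  {51, 53} × {x85, x86, x87} = {(51,x85), (51,x86), (51,x87), (53,x85), (53,x86), (53,x87)}
  {51, 52, 53} × {x85, x87} = {(51,x85), (51,x87), (52,x85), (52,x87), (53,x85), (53,x87)}
  {51, 52, 53} × {x86, x87} = {(51,x86), (51,x87), (52,x86), (52,x87), (53,x86), (53,x87)}
  {52, 53} × {x85, x86, x87} = {(52,x85), (52,x86), (52,x87), (53,x85), (53,x86), (53,x87)}
  {51, 52, 53} × {x85, x86, x87} = {(51,x85), (51,x86), (51,x87), (52,x85), (52,x86), (52,x87), (53,x85), (53,x86), (53,x87)}
These 26 distinct sets form the basis B.
Close under arbitrary unions to get τ_{X×Y}; counting gives |τ_{X×Y}| = 108.


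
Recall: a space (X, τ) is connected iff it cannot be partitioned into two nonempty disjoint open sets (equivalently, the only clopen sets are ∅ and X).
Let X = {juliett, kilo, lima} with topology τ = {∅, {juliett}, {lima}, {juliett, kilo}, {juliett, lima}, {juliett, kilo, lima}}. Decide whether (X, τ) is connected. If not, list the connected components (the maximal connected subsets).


(X, τ) is disconnected; components = [{lima}, {juliett, kilo}].

Find clopen sets (U ∈ τ with X ∖ U ∈ τ):
  U = ∅, X ∖ U = {juliett, kilo, lima} — both open, so U is clopen.
  U = {lima}, X ∖ U = {juliett, kilo} — both open, so U is clopen.
  U = {juliett, kilo}, X ∖ U = {lima} — both open, so U is clopen.
  U = {juliett, kilo, lima}, X ∖ U = ∅ — both open, so U is clopen.
Nontrivial clopen(s) exist: e.g. {lima}. So (X, τ) is disconnected.
Compute connected components by grouping points that agree on all clopens:
  component: {lima}
  component: {juliett, kilo}


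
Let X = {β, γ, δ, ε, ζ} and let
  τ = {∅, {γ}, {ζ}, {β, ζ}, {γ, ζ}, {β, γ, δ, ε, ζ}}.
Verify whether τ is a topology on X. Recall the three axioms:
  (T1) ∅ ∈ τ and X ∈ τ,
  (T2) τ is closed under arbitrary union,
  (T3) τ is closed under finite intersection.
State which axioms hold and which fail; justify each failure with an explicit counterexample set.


τ is NOT a topology on X.

Axiom (T1): ∅ ∈ τ? Yes; X ∈ τ? Yes.
Axiom (T2/T3): check pairwise unions and intersections of members of τ.
Counterexample for (T2): {γ} ∪ {β, ζ} = {β, γ, ζ} ∉ τ. Therefore τ is NOT a topology.


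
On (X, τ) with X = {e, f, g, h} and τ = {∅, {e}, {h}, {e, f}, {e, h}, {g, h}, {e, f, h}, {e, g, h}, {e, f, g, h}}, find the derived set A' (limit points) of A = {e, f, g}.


A' = {f}

For each x ∈ X, list the open sets U ∈ τ with x ∈ U, then check whether U ∩ (A ∖ {x}) ≠ ∅ for every such U.
  x = e: open {e} ∋ x has {e} ∩ (A ∖ {e}) = ∅, so x is NOT a limit point.
  x = f: opens ∋ x are {e, f}, {e, f, h}, {e, f, g, h}; each meets A ∖ {f}, so x IS a limit point.
  x = g: open {g, h} ∋ x has {g, h} ∩ (A ∖ {g}) = ∅, so x is NOT a limit point.
  x = h: open {h} ∋ x has {h} ∩ (A ∖ {h}) = ∅, so x is NOT a limit point.
Collecting: A' = {f}.


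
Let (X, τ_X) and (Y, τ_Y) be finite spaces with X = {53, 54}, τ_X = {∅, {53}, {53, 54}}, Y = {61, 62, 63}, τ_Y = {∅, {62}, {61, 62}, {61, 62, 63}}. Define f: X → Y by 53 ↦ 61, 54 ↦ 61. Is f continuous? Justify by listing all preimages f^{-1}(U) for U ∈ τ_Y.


f IS continuous.

Compute f^{-1}(U) for each U ∈ τ_Y:
  U = ∅: f^{-1}(U) = ∅ ∈ τ_X ✓.
  U = {62}: f^{-1}(U) = ∅ ∈ τ_X ✓.
  U = {61, 62}: f^{-1}(U) = {53, 54} ∈ τ_X ✓.
  U = {61, 62, 63}: f^{-1}(U) = {53, 54} ∈ τ_X ✓.
Every preimage lies in τ_X, so f IS continuous.


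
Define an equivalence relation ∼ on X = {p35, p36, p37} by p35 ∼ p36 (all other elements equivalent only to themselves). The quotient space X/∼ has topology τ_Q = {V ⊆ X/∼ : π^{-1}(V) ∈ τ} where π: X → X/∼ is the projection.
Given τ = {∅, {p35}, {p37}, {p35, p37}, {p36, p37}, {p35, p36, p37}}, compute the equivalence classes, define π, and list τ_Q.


X/∼ = {[p35=p36], [p37]}; |τ_Q| = 3.

Equivalence classes: [p35=p36], [p37].
Quotient map π: X → X/∼ sends p35 ↦ [p35=p36], p36 ↦ [p35=p36], p37 ↦ [p37].
For each subset V ⊆ X/∼, compute π^{-1}(V) ⊆ X and check whether π^{-1}(V) ∈ τ. V is open in τ_Q iff π^{-1}(V) ∈ τ.
  V = {}: π^{-1}(V) = ∅ ∈ τ ✓.
  V = {[p35=p36]}: π^{-1}(V) = {p35, p36} ∉ τ ✗.
  V = {[p37]}: π^{-1}(V) = {p37} ∈ τ ✓.
  V = {[p35=p36], [p37]}: π^{-1}(V) = {p35, p36, p37} ∈ τ ✓.
Open sets in the quotient: τ_Q = {{}, {[p37]}, {[p35=p36], [p37]}} (3 elements).


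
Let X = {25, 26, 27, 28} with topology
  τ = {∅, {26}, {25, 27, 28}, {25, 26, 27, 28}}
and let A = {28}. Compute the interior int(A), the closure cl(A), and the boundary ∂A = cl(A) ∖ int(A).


int(A) = ∅, cl(A) = {25, 27, 28}, ∂A = {25, 27, 28}.

Closed sets in (X, τ) are complements of opens:
  closed(X, τ) = {∅, {26}, {25, 27, 28}, {25, 26, 27, 28}}.
int(A) = ⋃ {U ∈ τ : U ⊆ A}. Opens contained in A: ∅.
Taking the union of these: int(A) = ∅.
cl(A) = ⋂ {C closed : A ⊆ C}. Closed sets containing A: {25, 27, 28}, {25, 26, 27, 28}.
Intersecting these: cl(A) = {25, 27, 28}.
∂A = cl(A) ∖ int(A) = {25, 27, 28} ∖ ∅ = {25, 27, 28}.


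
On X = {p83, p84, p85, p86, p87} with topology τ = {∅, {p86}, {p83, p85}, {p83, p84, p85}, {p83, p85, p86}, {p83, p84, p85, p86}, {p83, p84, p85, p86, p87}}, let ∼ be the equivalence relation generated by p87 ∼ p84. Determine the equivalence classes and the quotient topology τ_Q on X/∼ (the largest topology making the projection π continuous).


X/∼ = {[p83], [p84=p87], [p85], [p86]}; |τ_Q| = 5.

Equivalence classes: [p83], [p84=p87], [p85], [p86].
Quotient map π: X → X/∼ sends p83 ↦ [p83], p84 ↦ [p84=p87], p85 ↦ [p85], p86 ↦ [p86], p87 ↦ [p84=p87].
For each subset V ⊆ X/∼, compute π^{-1}(V) ⊆ X and check whether π^{-1}(V) ∈ τ. V is open in τ_Q iff π^{-1}(V) ∈ τ.
  V = {}: π^{-1}(V) = ∅ ∈ τ ✓.
  V = {[p83]}: π^{-1}(V) = {p83} ∉ τ ✗.
  V = {[p84=p87]}: π^{-1}(V) = {p84, p87} ∉ τ ✗.
  V = {[p83], [p84=p87]}: π^{-1}(V) = {p83, p84, p87} ∉ τ ✗.
  V = {[p85]}: π^{-1}(V) = {p85} ∉ τ ✗.
  V = {[p83], [p85]}: π^{-1}(V) = {p83, p85} ∈ τ ✓.
  V = {[p84=p87], [p85]}: π^{-1}(V) = {p84, p85, p87} ∉ τ ✗.
  V = {[p83], [p84=p87], [p85]}: π^{-1}(V) = {p83, p84, p85, p87} ∉ τ ✗.
  V = {[p86]}: π^{-1}(V) = {p86} ∈ τ ✓.
  V = {[p83], [p86]}: π^{-1}(V) = {p83, p86} ∉ τ ✗.
  V = {[p84=p87], [p86]}: π^{-1}(V) = {p84, p86, p87} ∉ τ ✗.
  V = {[p83], [p84=p87], [p86]}: π^{-1}(V) = {p83, p84, p86, p87} ∉ τ ✗.
  V = {[p85], [p86]}: π^{-1}(V) = {p85, p86} ∉ τ ✗.
  V = {[p83], [p85], [p86]}: π^{-1}(V) = {p83, p85, p86} ∈ τ ✓.
  V = {[p84=p87], [p85], [p86]}: π^{-1}(V) = {p84, p85, p86, p87} ∉ τ ✗.
  V = {[p83], [p84=p87], [p85], [p86]}: π^{-1}(V) = {p83, p84, p85, p86, p87} ∈ τ ✓.
Open sets in the quotient: τ_Q = {{}, {[p83], [p85]}, {[p86]}, {[p83], [p85], [p86]}, {[p83], [p84=p87], [p85], [p86]}} (5 elements).


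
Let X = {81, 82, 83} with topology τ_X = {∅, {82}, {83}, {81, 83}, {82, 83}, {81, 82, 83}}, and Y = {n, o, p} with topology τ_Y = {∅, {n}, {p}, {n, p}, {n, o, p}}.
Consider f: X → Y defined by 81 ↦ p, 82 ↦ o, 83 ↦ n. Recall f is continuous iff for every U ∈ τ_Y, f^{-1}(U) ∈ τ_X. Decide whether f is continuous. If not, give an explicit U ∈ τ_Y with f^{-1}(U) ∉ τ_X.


f is NOT continuous.

Compute f^{-1}(U) for each U ∈ τ_Y:
  U = ∅: f^{-1}(U) = ∅ ∈ τ_X ✓.
  U = {n}: f^{-1}(U) = {83} ∈ τ_X ✓.
  U = {p}: f^{-1}(U) = {81} ∉ τ_X ✗.
  U = {n, p}: f^{-1}(U) = {81, 83} ∈ τ_X ✓.
  U = {n, o, p}: f^{-1}(U) = {81, 82, 83} ∈ τ_X ✓.
Found U = {p} with f^{-1}(U) = {81} not in τ_X. Therefore f is NOT continuous.


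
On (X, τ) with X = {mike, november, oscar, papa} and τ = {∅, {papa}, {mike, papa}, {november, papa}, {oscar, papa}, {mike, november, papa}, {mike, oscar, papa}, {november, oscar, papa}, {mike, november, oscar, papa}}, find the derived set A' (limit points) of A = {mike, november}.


A' = ∅

For each x ∈ X, list the open sets U ∈ τ with x ∈ U, then check whether U ∩ (A ∖ {x}) ≠ ∅ for every such U.
  x = mike: open {mike, papa} ∋ x has {mike, papa} ∩ (A ∖ {mike}) = ∅, so x is NOT a limit point.
  x = november: open {november, papa} ∋ x has {november, papa} ∩ (A ∖ {november}) = ∅, so x is NOT a limit point.
  x = oscar: open {oscar, papa} ∋ x has {oscar, papa} ∩ (A ∖ {oscar}) = ∅, so x is NOT a limit point.
  x = papa: open {papa} ∋ x has {papa} ∩ (A ∖ {papa}) = ∅, so x is NOT a limit point.
Collecting: A' = ∅.


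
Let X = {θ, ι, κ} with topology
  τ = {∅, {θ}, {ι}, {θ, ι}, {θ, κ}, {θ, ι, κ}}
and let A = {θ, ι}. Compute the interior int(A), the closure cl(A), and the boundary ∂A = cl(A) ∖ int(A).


int(A) = {θ, ι}, cl(A) = {θ, ι, κ}, ∂A = {κ}.

Closed sets in (X, τ) are complements of opens:
  closed(X, τ) = {∅, {ι}, {κ}, {θ, κ}, {ι, κ}, {θ, ι, κ}}.
int(A) = ⋃ {U ∈ τ : U ⊆ A}. Opens contained in A: ∅, {θ}, {ι}, {θ, ι}.
Taking the union of these: int(A) = {θ, ι}.
cl(A) = ⋂ {C closed : A ⊆ C}. Closed sets containing A: {θ, ι, κ}.
Intersecting these: cl(A) = {θ, ι, κ}.
∂A = cl(A) ∖ int(A) = {θ, ι, κ} ∖ {θ, ι} = {κ}.


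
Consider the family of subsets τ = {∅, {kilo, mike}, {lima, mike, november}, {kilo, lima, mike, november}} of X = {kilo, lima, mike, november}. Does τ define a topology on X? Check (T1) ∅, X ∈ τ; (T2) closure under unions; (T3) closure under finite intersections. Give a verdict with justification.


τ is NOT a topology on X.

Axiom (T1): ∅ ∈ τ? Yes; X ∈ τ? Yes.
Axiom (T2/T3): check pairwise unions and intersections of members of τ.
Counterexample for (T3): {kilo, mike} ∩ {lima, mike, november} = {mike} ∉ τ. Therefore τ is NOT a topology.


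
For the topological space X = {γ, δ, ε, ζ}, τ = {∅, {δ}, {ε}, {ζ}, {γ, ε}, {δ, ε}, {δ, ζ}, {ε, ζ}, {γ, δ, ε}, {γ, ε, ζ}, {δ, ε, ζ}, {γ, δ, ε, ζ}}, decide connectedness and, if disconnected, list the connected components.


(X, τ) is disconnected; components = [{δ}, {ζ}, {γ, ε}].

Find clopen sets (U ∈ τ with X ∖ U ∈ τ):
  U = ∅, X ∖ U = {γ, δ, ε, ζ} — both open, so U is clopen.
  U = {δ}, X ∖ U = {γ, ε, ζ} — both open, so U is clopen.
  U = {ζ}, X ∖ U = {γ, δ, ε} — both open, so U is clopen.
  U = {γ, ε}, X ∖ U = {δ, ζ} — both open, so U is clopen.
  U = {δ, ζ}, X ∖ U = {γ, ε} — both open, so U is clopen.
  U = {γ, δ, ε}, X ∖ U = {ζ} — both open, so U is clopen.
  U = {γ, ε, ζ}, X ∖ U = {δ} — both open, so U is clopen.
  U = {γ, δ, ε, ζ}, X ∖ U = ∅ — both open, so U is clopen.
Nontrivial clopen(s) exist: e.g. {γ, δ, ε}. So (X, τ) is disconnected.
Compute connected components by grouping points that agree on all clopens:
  component: {δ}
  component: {ζ}
  component: {γ, ε}


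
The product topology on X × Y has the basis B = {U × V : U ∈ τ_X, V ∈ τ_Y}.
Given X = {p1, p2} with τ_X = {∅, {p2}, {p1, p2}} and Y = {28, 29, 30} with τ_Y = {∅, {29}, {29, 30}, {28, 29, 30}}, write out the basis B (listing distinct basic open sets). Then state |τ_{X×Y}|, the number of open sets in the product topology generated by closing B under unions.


Basis B = {∅ × ∅, {p2} × {29}, {p1, p2} × {29}, {p2} × {29, 30}, {p2} × {28, 29, 30}, {p1, p2} × {29, 30}, {p1, p2} × {28, 29, 30}}; |τ_{X×Y}| = 10.

Enumerate products U × V with U ∈ τ_X, V ∈ τ_Y (deduplicated):
  ∅ × ∅ = {} (∅)
  {p2} × {29} = {(p2,29)}
  {p1, p2} × {29} = {(p1,29), (p2,29)}
  {p2} × {29, 30} = {(p2,29), (p2,30)}
  {p2} × {28, 29, 30} = {(p2,28), (p2,29), (p2,30)}
  {p1, p2} × {29, 30} = {(p1,29), (p1,30), (p2,29), (p2,30)}
  {p1, p2} × {28, 29, 30} = {(p1,28), (p1,29), (p1,30), (p2,28), (p2,29), (p2,30)}
These 7 distinct sets form the basis B.
Close under arbitrary unions to get τ_{X×Y}; counting gives |τ_{X×Y}| = 10.


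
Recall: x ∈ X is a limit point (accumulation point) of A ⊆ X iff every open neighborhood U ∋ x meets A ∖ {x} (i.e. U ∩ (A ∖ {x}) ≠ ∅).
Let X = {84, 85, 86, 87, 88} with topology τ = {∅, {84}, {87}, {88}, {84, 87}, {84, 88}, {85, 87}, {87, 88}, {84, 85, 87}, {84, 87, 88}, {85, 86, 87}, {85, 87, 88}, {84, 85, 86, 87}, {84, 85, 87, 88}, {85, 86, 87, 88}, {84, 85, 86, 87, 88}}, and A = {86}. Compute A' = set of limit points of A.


A' = ∅

For each x ∈ X, list the open sets U ∈ τ with x ∈ U, then check whether U ∩ (A ∖ {x}) ≠ ∅ for every such U.
  x = 84: open {84} ∋ x has {84} ∩ (A ∖ {84}) = ∅, so x is NOT a limit point.
  x = 85: open {85, 87} ∋ x has {85, 87} ∩ (A ∖ {85}) = ∅, so x is NOT a limit point.
  x = 86: open {85, 86, 87} ∋ x has {85, 86, 87} ∩ (A ∖ {86}) = ∅, so x is NOT a limit point.
  x = 87: open {87} ∋ x has {87} ∩ (A ∖ {87}) = ∅, so x is NOT a limit point.
  x = 88: open {88} ∋ x has {88} ∩ (A ∖ {88}) = ∅, so x is NOT a limit point.
Collecting: A' = ∅.


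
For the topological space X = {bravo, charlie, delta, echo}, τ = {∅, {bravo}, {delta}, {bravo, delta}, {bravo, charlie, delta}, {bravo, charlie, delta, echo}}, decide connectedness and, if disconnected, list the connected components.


(X, τ) is connected.

Find clopen sets (U ∈ τ with X ∖ U ∈ τ):
  U = ∅, X ∖ U = {bravo, charlie, delta, echo} — both open, so U is clopen.
  U = {bravo, charlie, delta, echo}, X ∖ U = ∅ — both open, so U is clopen.
Only trivial clopens (∅ and X) exist, so (X, τ) is connected.
Compute connected components by grouping points that agree on all clopens:
  component: {bravo, charlie, delta, echo}


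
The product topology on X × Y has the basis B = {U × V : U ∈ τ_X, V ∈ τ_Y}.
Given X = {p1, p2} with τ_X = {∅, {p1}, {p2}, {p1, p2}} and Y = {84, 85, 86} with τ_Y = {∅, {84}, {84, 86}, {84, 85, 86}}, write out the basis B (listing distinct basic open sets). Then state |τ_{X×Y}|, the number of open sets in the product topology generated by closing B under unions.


Basis B = {∅ × ∅, {p1} × {84}, {p2} × {84}, {p1} × {84, 86}, {p1, p2} × {84}, {p2} × {84, 86}, {p1} × {84, 85, 86}, {p2} × {84, 85, 86}, {p1, p2} × {84, 86}, {p1, p2} × {84, 85, 86}}; |τ_{X×Y}| = 16.

Enumerate products U × V with U ∈ τ_X, V ∈ τ_Y (deduplicated):
  ∅ × ∅ = {} (∅)
  {p1} × {84} = {(p1,84)}
  {p2} × {84} = {(p2,84)}
  {p1} × {84, 86} = {(p1,84), (p1,86)}
  {p1, p2} × {84} = {(p1,84), (p2,84)}
  {p2} × {84, 86} = {(p2,84), (p2,86)}
  {p1} × {84, 85, 86} = {(p1,84), (p1,85), (p1,86)}
  {p2} × {84, 85, 86} = {(p2,84), (p2,85), (p2,86)}
  {p1, p2} × {84, 86} = {(p1,84), (p1,86), (p2,84), (p2,86)}
  {p1, p2} × {84, 85, 86} = {(p1,84), (p1,85), (p1,86), (p2,84), (p2,85), (p2,86)}
These 10 distinct sets form the basis B.
Close under arbitrary unions to get τ_{X×Y}; counting gives |τ_{X×Y}| = 16.


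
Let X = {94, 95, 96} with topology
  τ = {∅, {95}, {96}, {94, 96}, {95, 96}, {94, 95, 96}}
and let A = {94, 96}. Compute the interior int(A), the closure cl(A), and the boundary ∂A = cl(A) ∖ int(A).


int(A) = {94, 96}, cl(A) = {94, 96}, ∂A = ∅.

Closed sets in (X, τ) are complements of opens:
  closed(X, τ) = {∅, {94}, {95}, {94, 95}, {94, 96}, {94, 95, 96}}.
int(A) = ⋃ {U ∈ τ : U ⊆ A}. Opens contained in A: ∅, {96}, {94, 96}.
Taking the union of these: int(A) = {94, 96}.
cl(A) = ⋂ {C closed : A ⊆ C}. Closed sets containing A: {94, 96}, {94, 95, 96}.
Intersecting these: cl(A) = {94, 96}.
∂A = cl(A) ∖ int(A) = {94, 96} ∖ {94, 96} = ∅.


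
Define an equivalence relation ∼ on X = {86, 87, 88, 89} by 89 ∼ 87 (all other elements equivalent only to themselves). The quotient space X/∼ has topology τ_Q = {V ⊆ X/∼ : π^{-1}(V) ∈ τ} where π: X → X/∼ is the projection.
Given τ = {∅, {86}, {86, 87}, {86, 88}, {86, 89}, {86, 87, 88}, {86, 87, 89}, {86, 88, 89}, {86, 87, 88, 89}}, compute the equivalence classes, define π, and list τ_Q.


X/∼ = {[86], [87=89], [88]}; |τ_Q| = 5.

Equivalence classes: [86], [87=89], [88].
Quotient map π: X → X/∼ sends 86 ↦ [86], 87 ↦ [87=89], 88 ↦ [88], 89 ↦ [87=89].
For each subset V ⊆ X/∼, compute π^{-1}(V) ⊆ X and check whether π^{-1}(V) ∈ τ. V is open in τ_Q iff π^{-1}(V) ∈ τ.
  V = {}: π^{-1}(V) = ∅ ∈ τ ✓.
  V = {[86]}: π^{-1}(V) = {86} ∈ τ ✓.
  V = {[87=89]}: π^{-1}(V) = {87, 89} ∉ τ ✗.
  V = {[86], [87=89]}: π^{-1}(V) = {86, 87, 89} ∈ τ ✓.
  V = {[88]}: π^{-1}(V) = {88} ∉ τ ✗.
  V = {[86], [88]}: π^{-1}(V) = {86, 88} ∈ τ ✓.
  V = {[87=89], [88]}: π^{-1}(V) = {87, 88, 89} ∉ τ ✗.
  V = {[86], [87=89], [88]}: π^{-1}(V) = {86, 87, 88, 89} ∈ τ ✓.
Open sets in the quotient: τ_Q = {{}, {[86]}, {[86], [87=89]}, {[86], [88]}, {[86], [87=89], [88]}} (5 elements).


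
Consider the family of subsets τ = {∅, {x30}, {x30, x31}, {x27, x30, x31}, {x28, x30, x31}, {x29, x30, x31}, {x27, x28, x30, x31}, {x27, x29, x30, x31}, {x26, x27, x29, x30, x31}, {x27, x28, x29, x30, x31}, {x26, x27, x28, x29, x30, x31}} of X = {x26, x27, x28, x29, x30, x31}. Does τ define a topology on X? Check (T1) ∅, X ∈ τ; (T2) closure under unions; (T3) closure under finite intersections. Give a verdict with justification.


τ is NOT a topology on X.

Axiom (T1): ∅ ∈ τ? Yes; X ∈ τ? Yes.
Axiom (T2/T3): check pairwise unions and intersections of members of τ.
Counterexample for (T2): {x28, x30, x31} ∪ {x29, x30, x31} = {x28, x29, x30, x31} ∉ τ. Therefore τ is NOT a topology.
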